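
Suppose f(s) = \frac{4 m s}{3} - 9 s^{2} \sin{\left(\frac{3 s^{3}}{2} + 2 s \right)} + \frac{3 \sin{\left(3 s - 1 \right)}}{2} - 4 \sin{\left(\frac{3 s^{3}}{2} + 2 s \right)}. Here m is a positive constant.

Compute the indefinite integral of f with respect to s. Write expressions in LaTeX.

F(s) = \frac{2 m s^{2}}{3} - \frac{\cos{\left(3 s - 1 \right)}}{2} + 2 \cos{\left(\frac{3 s^{3}}{2} + 2 s \right)} + C

The integrand splits into summands that can be handled one at a time.
Check: d/ds[\frac{2 m s^{2}}{3} - \frac{\cos{\left(3 s - 1 \right)}}{2} + 2 \cos{\left(\frac{3 s^{3}}{2} + 2 s \right)}] = \frac{4 m s}{3} - 9 s^{2} \sin{\left(\frac{3 s^{3}}{2} + 2 s \right)} + \frac{3 \sin{\left(3 s - 1 \right)}}{2} - 4 \sin{\left(\frac{3 s^{3}}{2} + 2 s \right)} = f(s).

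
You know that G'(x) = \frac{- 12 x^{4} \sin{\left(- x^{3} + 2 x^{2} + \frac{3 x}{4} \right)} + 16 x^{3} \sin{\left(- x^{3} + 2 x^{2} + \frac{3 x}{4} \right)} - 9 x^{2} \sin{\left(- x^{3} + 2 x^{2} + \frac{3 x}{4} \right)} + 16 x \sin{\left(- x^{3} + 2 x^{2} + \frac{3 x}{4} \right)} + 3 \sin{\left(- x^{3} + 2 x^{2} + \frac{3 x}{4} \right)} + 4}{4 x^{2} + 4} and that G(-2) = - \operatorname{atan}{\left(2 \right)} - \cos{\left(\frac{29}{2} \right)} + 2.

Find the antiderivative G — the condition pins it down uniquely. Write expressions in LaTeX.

G(x) = - \cos{\left(- x^{3} + 2 x^{2} + \frac{3 x}{4} \right)} + \operatorname{atan}{\left(x \right)} + 2

Check a candidate G(x) by differentiating: d/dx[G] must match the given G'(x).
A general antiderivative is - \cos{\left(- x^{3} + 2 x^{2} + \frac{3 x}{4} \right)} + \operatorname{atan}{\left(x \right)} + C.
The condition gives C = - \operatorname{atan}{\left(2 \right)} - \cos{\left(\frac{29}{2} \right)} + 2 - (- \operatorname{atan}{\left(2 \right)} - \cos{\left(\frac{29}{2} \right)}) = 2.
So G(x) = - \cos{\left(- x^{3} + 2 x^{2} + \frac{3 x}{4} \right)} + \operatorname{atan}{\left(x \right)} + 2.
Check: d/dx[- \cos{\left(- x^{3} + 2 x^{2} + \frac{3 x}{4} \right)} + \operatorname{atan}{\left(x \right)} + 2] = \frac{- 12 x^{4} \sin{\left(- x^{3} + 2 x^{2} + \frac{3 x}{4} \right)} + 16 x^{3} \sin{\left(- x^{3} + 2 x^{2} + \frac{3 x}{4} \right)} - 9 x^{2} \sin{\left(- x^{3} + 2 x^{2} + \frac{3 x}{4} \right)} + 16 x \sin{\left(- x^{3} + 2 x^{2} + \frac{3 x}{4} \right)} + 3 \sin{\left(- x^{3} + 2 x^{2} + \frac{3 x}{4} \right)} + 4}{4 x^{2} + 4} = G'(x).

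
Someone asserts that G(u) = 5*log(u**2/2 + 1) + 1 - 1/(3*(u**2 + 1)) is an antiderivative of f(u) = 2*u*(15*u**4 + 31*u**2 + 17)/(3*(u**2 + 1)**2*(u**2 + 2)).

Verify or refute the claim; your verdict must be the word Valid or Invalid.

d/du[G] = (30*u**5 + 62*u**3 + 34*u)/(3*u**6 + 12*u**4 + 15*u**2 + 6)
This equals f(u) exactly, so the claim holds.

Valid - the claim checks out under differentiation.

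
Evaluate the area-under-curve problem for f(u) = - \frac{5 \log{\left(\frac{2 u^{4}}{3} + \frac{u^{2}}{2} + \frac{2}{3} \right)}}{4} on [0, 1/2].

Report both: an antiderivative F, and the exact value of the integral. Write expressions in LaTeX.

Antiderivative: F(u) = - \frac{5 u \log{\left(\frac{2 u^{4}}{3} + \frac{u^{2}}{2} + \frac{2}{3} \right)}}{4} + 5 u + \frac{5 \sqrt{5} \log{\left(u^{2} - \frac{\sqrt{5} u}{2} + 1 \right)}}{16} - \frac{5 \sqrt{5} \log{\left(u^{2} + \frac{\sqrt{5} u}{2} + 1 \right)}}{16} - \frac{5 \sqrt{11} \operatorname{atan}{\left(\frac{4 \sqrt{11} u}{11} - \frac{\sqrt{55}}{11} \right)}}{8} - \frac{5 \sqrt{11} \operatorname{atan}{\left(\frac{4 \sqrt{11} u}{11} + \frac{\sqrt{55}}{11} \right)}}{8}; value = - \frac{5 \sqrt{11} \operatorname{atan}{\left(\frac{2 \sqrt{11}}{11} + \frac{\sqrt{55}}{11} \right)}}{8} - \frac{5 \sqrt{5} \log{\left(\frac{\sqrt{5}}{4} + \frac{5}{4} \right)}}{16} + \frac{5 \sqrt{5} \log{\left(\frac{5}{4} - \frac{\sqrt{5}}{4} \right)}}{16} - \frac{5 \log{\left(\frac{5}{6} \right)}}{8} - \frac{5 \sqrt{11} \operatorname{atan}{\left(- \frac{\sqrt{55}}{11} + \frac{2 \sqrt{11}}{11} \right)}}{8} + \frac{5}{2}

Any candidate F(u) must reproduce f(u) exactly when differentiated.
F(u) = - \frac{5 u \log{\left(\frac{2 u^{4}}{3} + \frac{u^{2}}{2} + \frac{2}{3} \right)}}{4} + 5 u + \frac{5 \sqrt{5} \log{\left(u^{2} - \frac{\sqrt{5} u}{2} + 1 \right)}}{16} - \frac{5 \sqrt{5} \log{\left(u^{2} + \frac{\sqrt{5} u}{2} + 1 \right)}}{16} - \frac{5 \sqrt{11} \operatorname{atan}{\left(\frac{4 \sqrt{11} u}{11} - \frac{\sqrt{55}}{11} \right)}}{8} - \frac{5 \sqrt{11} \operatorname{atan}{\left(\frac{4 \sqrt{11} u}{11} + \frac{\sqrt{55}}{11} \right)}}{8} is an antiderivative of f.
Check: d/du[- \frac{5 u \log{\left(\frac{2 u^{4}}{3} + \frac{u^{2}}{2} + \frac{2}{3} \right)}}{4} + 5 u + \frac{5 \sqrt{5} \log{\left(u^{2} - \frac{\sqrt{5} u}{2} + 1 \right)}}{16} - \frac{5 \sqrt{5} \log{\left(u^{2} + \frac{\sqrt{5} u}{2} + 1 \right)}}{16} - \frac{5 \sqrt{11} \operatorname{atan}{\left(\frac{4 \sqrt{11} u}{11} - \frac{\sqrt{55}}{11} \right)}}{8} - \frac{5 \sqrt{11} \operatorname{atan}{\left(\frac{4 \sqrt{11} u}{11} + \frac{\sqrt{55}}{11} \right)}}{8}] = - \frac{5 \log{\left(4 u^{4} + 3 u^{2} + 4 \right)}}{4} + \frac{5 \log{\left(6 \right)}}{4}, which equals f(u).
F(1/2) = - \frac{5 \sqrt{11} \operatorname{atan}{\left(\frac{2 \sqrt{11}}{11} + \frac{\sqrt{55}}{11} \right)}}{8} - \frac{5 \sqrt{5} \log{\left(\frac{\sqrt{5}}{4} + \frac{5}{4} \right)}}{16} + \frac{5 \sqrt{5} \log{\left(\frac{5}{4} - \frac{\sqrt{5}}{4} \right)}}{16} - \frac{5 \log{\left(\frac{5}{6} \right)}}{8} - \frac{5 \sqrt{11} \operatorname{atan}{\left(- \frac{\sqrt{55}}{11} + \frac{2 \sqrt{11}}{11} \right)}}{8} + \frac{5}{2}; F(0) = 0.
Integral = F(1/2) - F(0) = - \frac{5 \sqrt{11} \operatorname{atan}{\left(\frac{2 \sqrt{11}}{11} + \frac{\sqrt{55}}{11} \right)}}{8} - \frac{5 \sqrt{5} \log{\left(\frac{\sqrt{5}}{4} + \frac{5}{4} \right)}}{16} + \frac{5 \sqrt{5} \log{\left(\frac{5}{4} - \frac{\sqrt{5}}{4} \right)}}{16} - \frac{5 \log{\left(\frac{5}{6} \right)}}{8} - \frac{5 \sqrt{11} \operatorname{atan}{\left(- \frac{\sqrt{55}}{11} + \frac{2 \sqrt{11}}{11} \right)}}{8} + \frac{5}{2}.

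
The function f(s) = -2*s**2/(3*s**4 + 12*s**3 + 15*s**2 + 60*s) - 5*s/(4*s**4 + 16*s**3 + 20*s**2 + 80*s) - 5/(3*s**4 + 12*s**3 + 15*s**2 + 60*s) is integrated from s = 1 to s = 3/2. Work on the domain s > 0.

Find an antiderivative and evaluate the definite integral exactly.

Factor the denominator (12*s*(s + 4)*(s**2 + 5)) and decompose: f = -(s + 80)/(252*(s**2 + 5)) + 11/(126*(s + 4)) - 1/(12*s); each piece integrates to a log, atan, or power term.
F(s) = -log(s)/12 + 11*log(s + 4)/126 - log(s**2 + 5)/504 - 4*sqrt(5)*atan(sqrt(5)*s/5)/63 is an antiderivative of f.
Check: d/ds[-log(s)/12 + 11*log(s + 4)/126 - log(s**2 + 5)/504 - 4*sqrt(5)*atan(sqrt(5)*s/5)/63] = (-8*s**2 - 15*s - 20)/(12*s**4 + 48*s**3 + 60*s**2 + 240*s), which equals f(s).
F(3/2) = -4*sqrt(5)*atan(3*sqrt(5)/10)/63 - log(3/2)/12 - log(29/4)/504 + 11*log(11/2)/126; F(1) = -4*sqrt(5)*atan(sqrt(5)/5)/63 - log(6)/504 + 11*log(5)/126.
Integral = F(3/2) - F(1) = -11*log(5)/126 - 4*sqrt(5)*atan(3*sqrt(5)/10)/63 - log(3/2)/12 - log(29/4)/504 + log(6)/504 + 4*sqrt(5)*atan(sqrt(5)/5)/63 + 11*log(11/2)/126.

Antiderivative: F(s) = -log(s)/12 + 11*log(s + 4)/126 - log(s**2 + 5)/504 - 4*sqrt(5)*atan(sqrt(5)*s/5)/63; value = -11*log(5)/126 - 4*sqrt(5)*atan(3*sqrt(5)/10)/63 - log(3/2)/12 - log(29/4)/504 + log(6)/504 + 4*sqrt(5)*atan(sqrt(5)/5)/63 + 11*log(11/2)/126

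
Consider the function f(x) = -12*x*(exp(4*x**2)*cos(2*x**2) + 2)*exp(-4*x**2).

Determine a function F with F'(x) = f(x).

Any candidate F(x) must reproduce f(x) exactly when differentiated.
Check: d/dx[3*(-exp(4*x**2)*sin(2*x**2) + 1)*exp(-4*x**2)] = (-12*x*exp(4*x**2)*cos(2*x**2) - 24*x)*exp(-4*x**2), which equals f(x).

An antiderivative is F(x) = 3*(-exp(4*x**2)*sin(2*x**2) + 1)*exp(-4*x**2).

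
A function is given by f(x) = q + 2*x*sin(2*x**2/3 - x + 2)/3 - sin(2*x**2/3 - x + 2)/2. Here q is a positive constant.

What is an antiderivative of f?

An antiderivative is F(x) = q*x - cos(2*x**2/3 - x + 2)/2.

The integrand splits into summands that can be handled one at a time.
Check: d/dx[q*x - cos(2*x**2/3 - x + 2)/2] = q + 2*x*sin(2*x**2/3 - x + 2)/3 - sin(2*x**2/3 - x + 2)/2 = f(x).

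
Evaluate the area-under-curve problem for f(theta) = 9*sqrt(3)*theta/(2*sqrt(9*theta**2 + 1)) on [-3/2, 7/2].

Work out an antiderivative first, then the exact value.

The substitution u = 3*theta**2 + 1/3 works: f is exactly (dF/du)*(du/dtheta) for that inner function.
F(theta) = sqrt(3)*sqrt(9*theta**2 + 1)/2 is an antiderivative of f.
Check: d/dtheta[sqrt(3)*sqrt(9*theta**2 + 1)/2] = 9*sqrt(3)*theta/(2*sqrt(9*theta**2 + 1)) = f(theta).
F(7/2) = sqrt(1335)/4; F(-3/2) = sqrt(255)/4.
Integral = F(7/2) - F(-3/2) = -sqrt(255)/4 + sqrt(1335)/4.

Antiderivative: F(theta) = sqrt(3)*sqrt(9*theta**2 + 1)/2; value = -sqrt(255)/4 + sqrt(1335)/4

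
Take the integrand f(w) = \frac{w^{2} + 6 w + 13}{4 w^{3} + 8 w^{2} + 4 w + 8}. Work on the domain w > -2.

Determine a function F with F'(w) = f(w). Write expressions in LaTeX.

Since d/dw undoes antidifferentiation here, F'(w) = f(w) is required of F(w).
Check: d/dw[\frac{\log{\left(\frac{w}{2} + 1 \right)} + 6 \operatorname{atan}{\left(w \right)}}{4}] = \frac{w^{2} + 6 w + 13}{4 w^{3} + 8 w^{2} + 4 w + 8} = f(w).

An antiderivative is F(w) = \frac{\log{\left(\frac{w}{2} + 1 \right)} + 6 \operatorname{atan}{\left(w \right)}}{4}.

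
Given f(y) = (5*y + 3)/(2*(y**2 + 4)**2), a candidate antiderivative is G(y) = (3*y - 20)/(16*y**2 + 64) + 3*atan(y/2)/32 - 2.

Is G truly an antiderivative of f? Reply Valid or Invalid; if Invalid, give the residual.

Valid. The derivative of G reproduces f.

d/dy[G] = (5*y + 3)/(2*y**4 + 16*y**2 + 32)
This equals f(y) exactly, so the claim holds.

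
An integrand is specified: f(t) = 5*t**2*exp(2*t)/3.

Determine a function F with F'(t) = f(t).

An antiderivative is F(t) = 5*t**2*exp(2*t)/6 - 5*t*exp(2*t)/6 + 5*exp(2*t)/12.

Recognize the product-rule pattern: f = u'v + uv' with u = 5*t**2/6 - 5*t/6 + 5/12, v = exp(2*t), so integration by parts undoes it.
Check: d/dt[5*t**2*exp(2*t)/6 - 5*t*exp(2*t)/6 + 5*exp(2*t)/12] = 5*t**2*exp(2*t)/3 = f(t).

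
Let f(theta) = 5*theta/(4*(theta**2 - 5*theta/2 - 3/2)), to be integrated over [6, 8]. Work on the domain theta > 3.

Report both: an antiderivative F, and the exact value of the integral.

The denominator factors as 2*(theta - 3)*(2*theta + 1); partial fractions split f into directly integrable pieces: 5/(14*(2*theta + 1)) + 15/(14*(theta - 3)).
F(theta) = 15*log(theta - 3)/14 + 5*log(theta + 1/2)/28 is an antiderivative of f.
Check: d/dtheta[15*log(theta - 3)/14 + 5*log(theta + 1/2)/28] = 5*theta/(4*theta**2 - 10*theta - 6), which equals f(theta).
F(8) = 5*log(17/2)/28 + 15*log(5)/14; F(6) = 5*log(13/2)/28 + 15*log(3)/14.
Integral = F(8) - F(6) = -15*log(3)/14 - 5*log(13/2)/28 + 5*log(17/2)/28 + 15*log(5)/14.

Antiderivative: F(theta) = 15*log(theta - 3)/14 + 5*log(theta + 1/2)/28; value = -15*log(3)/14 - 5*log(13/2)/28 + 5*log(17/2)/28 + 15*log(5)/14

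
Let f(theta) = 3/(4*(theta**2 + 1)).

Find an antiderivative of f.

An antiderivative is F(theta) = 3*atan(theta)/4.

An antiderivative F(theta) passes only if d/dtheta[F] lands on f(theta) exactly.
Check: d/dtheta[3*atan(theta)/4] = 3/(4*theta**2 + 4), which equals f(theta).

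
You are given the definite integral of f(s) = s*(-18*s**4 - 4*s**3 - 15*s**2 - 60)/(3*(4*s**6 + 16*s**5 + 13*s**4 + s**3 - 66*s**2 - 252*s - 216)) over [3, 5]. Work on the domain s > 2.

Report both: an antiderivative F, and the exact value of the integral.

Antiderivative: F(s) = -22*log(s - 2)/147 + 250793*log(s + 3/2)/183750 - 103*log(s + 3)/39 - 904*log(s**2 + 4)/24375 + 9056*atan(s/2)/24375 + 457/(700*s + 1050); value = -103*log(8)/39 - 250793*log(9/2)/183750 - 9056*atan(3/2)/24375 - 22*log(3)/147 - 904*log(29)/24375 - 914/20475 + 904*log(13)/24375 + 9056*atan(5/2)/24375 + 250793*log(13/2)/183750 + 103*log(6)/39

Factor the denominator (3*(s - 2)*(s + 3)*(2*s + 3)**2*(s**2 + 4)) and decompose: f = -16*(113*s - 1132)/(24375*(s**2 + 4)) + 250793/(91875*(2*s + 3)) - 457/(175*(2*s + 3)**2) - 103/(39*(s + 3)) - 22/(147*(s - 2)); each piece integrates to a log, atan, or power term.
F(s) = -22*log(s - 2)/147 + 250793*log(s + 3/2)/183750 - 103*log(s + 3)/39 - 904*log(s**2 + 4)/24375 + 9056*atan(s/2)/24375 + 457/(700*s + 1050) is an antiderivative of f.
Check: d/ds[-22*log(s - 2)/147 + 250793*log(s + 3/2)/183750 - 103*log(s + 3)/39 - 904*log(s**2 + 4)/24375 + 9056*atan(s/2)/24375 + 457/(700*s + 1050)] = (-18*s**5 - 4*s**4 - 15*s**3 - 60*s)/(12*s**6 + 48*s**5 + 39*s**4 + 3*s**3 - 198*s**2 - 756*s - 648), which equals f(s).
F(5) = -103*log(8)/39 - 22*log(3)/147 - 904*log(29)/24375 + 457/4550 + 9056*atan(5/2)/24375 + 250793*log(13/2)/183750; F(3) = -103*log(6)/39 - 904*log(13)/24375 + 457/3150 + 9056*atan(3/2)/24375 + 250793*log(9/2)/183750.
Integral = F(5) - F(3) = -103*log(8)/39 - 250793*log(9/2)/183750 - 9056*atan(3/2)/24375 - 22*log(3)/147 - 904*log(29)/24375 - 914/20475 + 904*log(13)/24375 + 9056*atan(5/2)/24375 + 250793*log(13/2)/183750 + 103*log(6)/39.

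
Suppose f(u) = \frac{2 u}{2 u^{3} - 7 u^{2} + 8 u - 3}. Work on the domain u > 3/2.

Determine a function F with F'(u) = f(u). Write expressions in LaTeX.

An antiderivative is F(u) = 6 \log{\left(u - \frac{3}{2} \right)} - 6 \log{\left(u - 1 \right)} + \frac{2}{u - 1}.

Factor the denominator (\left(u - 1\right)^{2} \left(2 u - 3\right)) and decompose: f = \frac{12}{2 u - 3} - \frac{6}{u - 1} - \frac{2}{\left(u - 1\right)^{2}}; each piece integrates to a log, atan, or power term.
Check: d/du[6 \log{\left(u - \frac{3}{2} \right)} - 6 \log{\left(u - 1 \right)} + \frac{2}{u - 1}] = \frac{2 u}{2 u^{3} - 7 u^{2} + 8 u - 3} = f(u).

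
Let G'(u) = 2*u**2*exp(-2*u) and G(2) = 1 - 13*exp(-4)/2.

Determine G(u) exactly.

G(u) = (-2*u**2 - 2*u + 2*exp(2*u) - 1)*exp(-2*u)/2

Recognize the product-rule pattern: G'(u) = v'r + vr' with v = -u**2 - u - 1/2, r = exp(-2*u), so integration by parts undoes it.
A general antiderivative is (-2*u**2 - 2*u - 1)*exp(-2*u)/2 + C.
The condition gives C = 1 - 13*exp(-4)/2 - (-13*exp(-4)/2) = 1.
So G(u) = (-2*u**2 - 2*u + 2*exp(2*u) - 1)*exp(-2*u)/2.
Check: d/du[(-2*u**2 - 2*u + 2*exp(2*u) - 1)*exp(-2*u)/2] = 2*u**2*exp(-2*u) = G'(u).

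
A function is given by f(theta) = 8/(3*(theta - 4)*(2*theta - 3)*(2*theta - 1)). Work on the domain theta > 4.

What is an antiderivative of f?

An antiderivative is F(theta) = 8*log(theta - 4)/105 - 4*log(theta - 3/2)/15 + 4*log(theta - 1/2)/21.

Factor the denominator (3*(theta - 4)*(2*theta - 3)*(2*theta - 1)) and decompose: f = 8/(21*(2*theta - 1)) - 8/(15*(2*theta - 3)) + 8/(105*(theta - 4)); each piece integrates to a log, atan, or power term.
Check: d/dtheta[8*log(theta - 4)/105 - 4*log(theta - 3/2)/15 + 4*log(theta - 1/2)/21] = 8/(12*theta**3 - 72*theta**2 + 105*theta - 36), which equals f(theta).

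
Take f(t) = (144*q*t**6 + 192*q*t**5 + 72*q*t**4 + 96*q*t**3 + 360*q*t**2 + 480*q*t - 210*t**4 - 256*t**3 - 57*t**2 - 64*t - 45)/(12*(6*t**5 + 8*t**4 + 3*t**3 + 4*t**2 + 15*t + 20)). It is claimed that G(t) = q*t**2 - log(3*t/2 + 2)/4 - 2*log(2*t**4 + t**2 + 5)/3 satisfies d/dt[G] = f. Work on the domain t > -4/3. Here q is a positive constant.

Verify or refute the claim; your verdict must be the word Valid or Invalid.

d/dt[G] = (144*q*t**6 + 192*q*t**5 + 72*q*t**4 + 96*q*t**3 + 360*q*t**2 + 480*q*t - 210*t**4 - 256*t**3 - 57*t**2 - 64*t - 45)/(72*t**5 + 96*t**4 + 36*t**3 + 48*t**2 + 180*t + 240)
This equals f(t) exactly, so the claim holds.

Valid. The derivative of G reproduces f.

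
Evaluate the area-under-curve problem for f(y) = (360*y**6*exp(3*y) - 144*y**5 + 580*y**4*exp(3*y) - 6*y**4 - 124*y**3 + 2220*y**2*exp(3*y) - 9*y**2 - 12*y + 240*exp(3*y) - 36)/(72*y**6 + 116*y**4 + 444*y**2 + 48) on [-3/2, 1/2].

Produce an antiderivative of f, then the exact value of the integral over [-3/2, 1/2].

Antiderivative: F(y) = 5*exp(3*y)/3 - log(y**4 + 3*y**2/2 + 6)/2 - atan(3*y)/4; value = -log(103/16)/2 - atan(9/2)/4 - atan(3/2)/4 - 5*exp(-9/2)/3 + log(231/16)/2 + 5*exp(3/2)/3

Since d/dy undoes antidifferentiation here, F'(y) = f(y) is required of F(y).
F(y) = 5*exp(3*y)/3 - log(y**4 + 3*y**2/2 + 6)/2 - atan(3*y)/4 is an antiderivative of f.
Check: d/dy[5*exp(3*y)/3 - log(y**4 + 3*y**2/2 + 6)/2 - atan(3*y)/4] = (360*y**6*exp(3*y) - 144*y**5 + 580*y**4*exp(3*y) - 6*y**4 - 124*y**3 + 2220*y**2*exp(3*y) - 9*y**2 - 12*y + 240*exp(3*y) - 36)/(72*y**6 + 116*y**4 + 444*y**2 + 48) = f(y).
F(1/2) = -log(103/16)/2 - atan(3/2)/4 + 5*exp(3/2)/3; F(-3/2) = -log(231/16)/2 + 5*exp(-9/2)/3 + atan(9/2)/4.
Integral = F(1/2) - F(-3/2) = -log(103/16)/2 - atan(9/2)/4 - atan(3/2)/4 - 5*exp(-9/2)/3 + log(231/16)/2 + 5*exp(3/2)/3.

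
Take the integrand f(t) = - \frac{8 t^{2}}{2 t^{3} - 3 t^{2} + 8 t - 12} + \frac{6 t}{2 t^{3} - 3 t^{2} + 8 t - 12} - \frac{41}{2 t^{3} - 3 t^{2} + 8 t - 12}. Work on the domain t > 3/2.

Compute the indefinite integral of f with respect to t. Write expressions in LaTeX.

The integrand splits into summands that can be handled one at a time.
Check: d/dt[\frac{- 8 \log{\left(2 t - 3 \right)} + 3 \operatorname{atan}{\left(\frac{t}{2} \right)}}{2}] = \frac{- 8 t^{2} + 6 t - 41}{2 t^{3} - 3 t^{2} + 8 t - 12}, which equals f(t).

F(t) = \frac{- 8 \log{\left(2 t - 3 \right)} + 3 \operatorname{atan}{\left(\frac{t}{2} \right)}}{2} + C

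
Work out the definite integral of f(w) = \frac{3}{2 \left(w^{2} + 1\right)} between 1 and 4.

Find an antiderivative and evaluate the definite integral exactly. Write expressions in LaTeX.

Differentiate the proposed F(w) back; it has to land on f(w) exactly.
F(w) = \frac{3 \operatorname{atan}{\left(w \right)}}{2} is an antiderivative of f.
Check: d/dw[\frac{3 \operatorname{atan}{\left(w \right)}}{2}] = \frac{3}{2 w^{2} + 2}, which equals f(w).
F(4) = \frac{3 \operatorname{atan}{\left(4 \right)}}{2}; F(1) = \frac{3 \pi}{8}.
Integral = F(4) - F(1) = - \frac{3 \pi}{8} + \frac{3 \operatorname{atan}{\left(4 \right)}}{2}.

Antiderivative: F(w) = \frac{3 \operatorname{atan}{\left(w \right)}}{2}; value = - \frac{3 \pi}{8} + \frac{3 \operatorname{atan}{\left(4 \right)}}{2}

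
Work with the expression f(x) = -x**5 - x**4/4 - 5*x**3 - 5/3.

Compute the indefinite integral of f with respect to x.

The integrand splits into summands that can be handled one at a time.
Check: d/dx[-x*(10*x**5 + 3*x**4 + 75*x**3 + 100)/60] = -x**5 - x**4/4 - 5*x**3 - 5/3 = f(x).

F(x) = -x*(10*x**5 + 3*x**4 + 75*x**3 + 100)/60 + C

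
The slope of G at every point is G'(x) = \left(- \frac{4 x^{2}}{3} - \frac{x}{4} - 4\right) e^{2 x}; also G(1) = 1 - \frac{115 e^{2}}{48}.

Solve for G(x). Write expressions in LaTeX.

G(x) = - \frac{2 x^{2} e^{2 x}}{3} + \frac{13 x e^{2 x}}{24} - \frac{109 e^{2 x}}{48} + 1

Recognize the product-rule pattern: G'(x) = u'v + uv' with u = - \frac{2 x^{2}}{3} + \frac{13 x}{24} - \frac{109}{48}, v = e^{2 x}, so integration by parts undoes it.
A general antiderivative is \frac{\left(- 32 x^{2} + 26 x - 109\right) e^{2 x}}{48} + C.
The condition gives C = 1 - \frac{115 e^{2}}{48} - (- \frac{115 e^{2}}{48}) = 1.
So G(x) = - \frac{2 x^{2} e^{2 x}}{3} + \frac{13 x e^{2 x}}{24} - \frac{109 e^{2 x}}{48} + 1.
Check: d/dx[- \frac{2 x^{2} e^{2 x}}{3} + \frac{13 x e^{2 x}}{24} - \frac{109 e^{2 x}}{48} + 1] = - \frac{4 x^{2} e^{2 x}}{3} - \frac{x e^{2 x}}{4} - 4 e^{2 x}, which equals G'(x).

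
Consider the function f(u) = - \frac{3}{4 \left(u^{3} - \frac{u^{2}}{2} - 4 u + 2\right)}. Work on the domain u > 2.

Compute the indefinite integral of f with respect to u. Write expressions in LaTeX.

F(u) = - \frac{5 \log{\left(u - 2 \right)} - 8 \log{\left(u - \frac{1}{2} \right)} + 3 \log{\left(u + 2 \right)}}{40} + C

Factor the denominator (2 \left(u - 2\right) \left(u + 2\right) \left(2 u - 1\right)) and decompose: f = \frac{2}{5 \left(2 u - 1\right)} - \frac{3}{40 \left(u + 2\right)} - \frac{1}{8 \left(u - 2\right)}; each piece integrates to a log, atan, or power term.
Check: d/du[- \frac{5 \log{\left(u - 2 \right)} - 8 \log{\left(u - \frac{1}{2} \right)} + 3 \log{\left(u + 2 \right)}}{40}] = - \frac{3}{4 u^{3} - 2 u^{2} - 16 u + 8}, which equals f(u).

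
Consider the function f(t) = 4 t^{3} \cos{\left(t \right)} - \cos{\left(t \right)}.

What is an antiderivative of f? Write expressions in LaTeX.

An antiderivative is F(t) = 4 t^{3} \sin{\left(t \right)} + 12 t^{2} \cos{\left(t \right)} - 24 t \sin{\left(t \right)} - \sin{\left(t \right)} - 24 \cos{\left(t \right)}.

The integrand splits into summands that can be handled one at a time.
Check: d/dt[4 t^{3} \sin{\left(t \right)} + 12 t^{2} \cos{\left(t \right)} - 24 t \sin{\left(t \right)} - \sin{\left(t \right)} - 24 \cos{\left(t \right)}] = 4 t^{3} \cos{\left(t \right)} - \cos{\left(t \right)} = f(t).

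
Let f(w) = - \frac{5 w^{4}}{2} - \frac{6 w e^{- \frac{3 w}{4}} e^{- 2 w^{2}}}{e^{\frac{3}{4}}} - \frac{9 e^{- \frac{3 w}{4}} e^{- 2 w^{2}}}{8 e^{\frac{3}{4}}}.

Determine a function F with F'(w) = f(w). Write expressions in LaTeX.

An antiderivative is F(w) = \frac{- w^{5} + 3 e^{- 2 w^{2} - \frac{3 w}{4} - \frac{3}{4}}}{2}.

The integrand splits into summands that can be handled one at a time.
Check: d/dw[\frac{- w^{5} + 3 e^{- 2 w^{2} - \frac{3 w}{4} - \frac{3}{4}}}{2}] = \frac{\left(- 20 w^{4} e^{\frac{3}{4}} e^{\frac{3 w}{4}} e^{2 w^{2}} - 48 w - 9\right) e^{- \frac{3 w}{4}} e^{- 2 w^{2}}}{8 e^{\frac{3}{4}}}, which equals f(w).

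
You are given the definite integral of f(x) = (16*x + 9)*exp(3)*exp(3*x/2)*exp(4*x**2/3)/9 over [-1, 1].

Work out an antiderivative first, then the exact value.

f matches the chain-rule pattern g'(h)*h' with inner function h(x) = 4*x**2/3 + 3*x/2 + 3; substituting u = h(x) collapses the integral.
F(x) = 2*exp(3)*exp(3*x/2)*exp(4*x**2/3)/3 is an antiderivative of f.
Check: d/dx[2*exp(3)*exp(3*x/2)*exp(4*x**2/3)/3] = 16*x*exp(3)*exp(3*x/2)*exp(4*x**2/3)/9 + exp(3)*exp(3*x/2)*exp(4*x**2/3), which equals f(x).
F(1) = 2*exp(35/6)/3; F(-1) = 2*exp(17/6)/3.
Integral = F(1) - F(-1) = -2*exp(17/6)/3 + 2*exp(35/6)/3.

Antiderivative: F(x) = 2*exp(3)*exp(3*x/2)*exp(4*x**2/3)/3; value = -2*exp(17/6)/3 + 2*exp(35/6)/3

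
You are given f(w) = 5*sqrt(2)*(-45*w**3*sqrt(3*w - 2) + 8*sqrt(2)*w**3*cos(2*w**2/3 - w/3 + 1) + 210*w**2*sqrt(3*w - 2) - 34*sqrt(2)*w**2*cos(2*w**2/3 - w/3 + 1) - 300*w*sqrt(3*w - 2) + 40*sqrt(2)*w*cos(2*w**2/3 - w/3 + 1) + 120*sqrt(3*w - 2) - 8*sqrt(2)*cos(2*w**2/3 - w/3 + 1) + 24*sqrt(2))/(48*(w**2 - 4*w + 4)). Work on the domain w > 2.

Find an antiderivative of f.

A first test for any F(w): its w-derivative must equal f(w) identically.
Check: d/dw[-5*(3*w/2 - 1)**(5/2)/3 + 5*sin(2*w**2/3 - w/3 + 1)/4 - 5/(w - 2)] = (-225*w**3*sqrt(3*w - 2) + 40*sqrt(2)*w**3*cos(2*w**2/3 - w/3 + 1) + 1050*w**2*sqrt(3*w - 2) - 170*sqrt(2)*w**2*cos(2*w**2/3 - w/3 + 1) - 1500*w*sqrt(3*w - 2) + 200*sqrt(2)*w*cos(2*w**2/3 - w/3 + 1) + 600*sqrt(3*w - 2) - 40*sqrt(2)*cos(2*w**2/3 - w/3 + 1) + 120*sqrt(2))/(24*sqrt(2)*w**2 - 96*sqrt(2)*w + 96*sqrt(2)), which equals f(w).

An antiderivative is F(w) = -5*(3*w/2 - 1)**(5/2)/3 + 5*sin(2*w**2/3 - w/3 + 1)/4 - 5/(w - 2).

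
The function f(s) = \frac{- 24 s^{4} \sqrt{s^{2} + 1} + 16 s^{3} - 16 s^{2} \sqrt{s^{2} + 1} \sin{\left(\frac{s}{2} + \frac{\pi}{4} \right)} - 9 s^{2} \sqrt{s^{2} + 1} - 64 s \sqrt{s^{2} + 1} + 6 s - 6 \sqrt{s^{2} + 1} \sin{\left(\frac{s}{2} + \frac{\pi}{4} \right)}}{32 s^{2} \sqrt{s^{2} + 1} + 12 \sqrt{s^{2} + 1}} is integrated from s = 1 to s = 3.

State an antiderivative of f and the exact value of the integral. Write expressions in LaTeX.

Whatever form F(s) takes, F'(s) = f(s) is non-negotiable.
F(s) = - \frac{s^{3}}{4} + \frac{\sqrt{s^{2} + 1}}{2} - \log{\left(4 s^{2} + \frac{3}{2} \right)} + \cos{\left(\frac{s}{2} + \frac{\pi}{4} \right)} is an antiderivative of f.
Check: d/ds[- \frac{s^{3}}{4} + \frac{\sqrt{s^{2} + 1}}{2} - \log{\left(4 s^{2} + \frac{3}{2} \right)} + \cos{\left(\frac{s}{2} + \frac{\pi}{4} \right)}] = \frac{- 24 s^{4} \sqrt{s^{2} + 1} + 16 s^{3} - 16 s^{2} \sqrt{s^{2} + 1} \sin{\left(\frac{s}{2} + \frac{\pi}{4} \right)} - 9 s^{2} \sqrt{s^{2} + 1} - 64 s \sqrt{s^{2} + 1} + 6 s - 6 \sqrt{s^{2} + 1} \sin{\left(\frac{s}{2} + \frac{\pi}{4} \right)}}{32 s^{2} \sqrt{s^{2} + 1} + 12 \sqrt{s^{2} + 1}} = f(s).
F(3) = - \frac{27}{4} - \log{\left(\frac{75}{2} \right)} + \cos{\left(\frac{\pi}{4} + \frac{3}{2} \right)} + \frac{\sqrt{10}}{2}; F(1) = - \log{\left(\frac{11}{2} \right)} - \frac{1}{4} + \cos{\left(\frac{1}{2} + \frac{\pi}{4} \right)} + \frac{\sqrt{2}}{2}.
Integral = F(3) - F(1) = - \frac{13}{2} - \log{\left(\frac{75}{2} \right)} - \frac{\sqrt{2}}{2} + \cos{\left(\frac{\pi}{4} + \frac{3}{2} \right)} - \cos{\left(\frac{1}{2} + \frac{\pi}{4} \right)} + \frac{\sqrt{10}}{2} + \log{\left(\frac{11}{2} \right)}.

Antiderivative: F(s) = - \frac{s^{3}}{4} + \frac{\sqrt{s^{2} + 1}}{2} - \log{\left(4 s^{2} + \frac{3}{2} \right)} + \cos{\left(\frac{s}{2} + \frac{\pi}{4} \right)}; value = - \frac{13}{2} - \log{\left(\frac{75}{2} \right)} - \frac{\sqrt{2}}{2} + \cos{\left(\frac{\pi}{4} + \frac{3}{2} \right)} - \cos{\left(\frac{1}{2} + \frac{\pi}{4} \right)} + \frac{\sqrt{10}}{2} + \log{\left(\frac{11}{2} \right)}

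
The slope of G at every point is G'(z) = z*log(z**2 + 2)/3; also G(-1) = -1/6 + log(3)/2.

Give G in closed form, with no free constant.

G(z) = z**2*log(z**2 + 2)/6 - z**2/6 + log(z**2 + 2)/3

A first test for any G(z): its z-derivative must equal the given G'(z).
A general antiderivative is z**2*log(z**2 + 2)/6 - z**2/6 + log(z**2 + 2)/3 + C.
The condition gives C = -1/6 + log(3)/2 - (-1/6 + log(3)/2) = 0.
So G(z) = z**2*log(z**2 + 2)/6 - z**2/6 + log(z**2 + 2)/3.
Check: d/dz[z**2*log(z**2 + 2)/6 - z**2/6 + log(z**2 + 2)/3] = z*log(z**2 + 2)/3 = G'(z).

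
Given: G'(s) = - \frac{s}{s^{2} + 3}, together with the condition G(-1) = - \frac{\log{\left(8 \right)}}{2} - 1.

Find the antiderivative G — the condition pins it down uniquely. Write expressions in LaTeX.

G'(s) matches the chain-rule pattern g'(h)*h' with inner function h(s) = 2 s^{2} + 6; substituting u = h(s) collapses the integral.
A general antiderivative is - \frac{\log{\left(2 s^{2} + 6 \right)}}{2} + C.
The condition gives C = - \frac{\log{\left(8 \right)}}{2} - 1 - (- \frac{\log{\left(8 \right)}}{2}) = -1.
So G(s) = - \frac{\log{\left(s^{2} + 3 \right)}}{2} - 1 - \frac{\log{\left(2 \right)}}{2}.
Check: d/ds[- \frac{\log{\left(s^{2} + 3 \right)}}{2} - 1 - \frac{\log{\left(2 \right)}}{2}] = - \frac{s}{s^{2} + 3} = G'(s).

G(s) = - \frac{\log{\left(s^{2} + 3 \right)}}{2} - 1 - \frac{\log{\left(2 \right)}}{2}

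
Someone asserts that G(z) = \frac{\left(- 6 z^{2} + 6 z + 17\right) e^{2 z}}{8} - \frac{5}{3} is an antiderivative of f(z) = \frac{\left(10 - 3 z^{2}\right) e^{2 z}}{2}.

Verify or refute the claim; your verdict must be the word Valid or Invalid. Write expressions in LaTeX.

d/dz[G] = - \frac{3 z^{2} e^{2 z}}{2} + 5 e^{2 z}
This equals f(z) exactly, so the claim holds.

Valid - the claim checks out under differentiation.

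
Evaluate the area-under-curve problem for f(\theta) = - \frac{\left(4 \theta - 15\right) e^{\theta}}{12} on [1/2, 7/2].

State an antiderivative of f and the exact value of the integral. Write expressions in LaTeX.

Antiderivative: F(\theta) = \frac{\left(19 - 4 \theta\right) e^{\theta}}{12}; value = - \frac{17 e^{\frac{1}{2}}}{12} + \frac{5 e^{\frac{7}{2}}}{12}

Recognize the product-rule pattern: f = u'v + uv' with u = \frac{19}{12} - \frac{\theta}{3}, v = e^{\theta}, so integration by parts undoes it.
F(\theta) = \frac{\left(19 - 4 \theta\right) e^{\theta}}{12} is an antiderivative of f.
Check: d/d\theta[\frac{\left(19 - 4 \theta\right) e^{\theta}}{12}] = - \frac{\theta e^{\theta}}{3} + \frac{5 e^{\theta}}{4}, which equals f(\theta).
F(7/2) = \frac{5 e^{\frac{7}{2}}}{12}; F(1/2) = \frac{17 e^{\frac{1}{2}}}{12}.
Integral = F(7/2) - F(1/2) = - \frac{17 e^{\frac{1}{2}}}{12} + \frac{5 e^{\frac{7}{2}}}{12}.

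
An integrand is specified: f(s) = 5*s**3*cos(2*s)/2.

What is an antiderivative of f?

For F(s) to be correct the identity F'(s) - f(s) = 0 must hold.
Check: d/ds[5*s**3*sin(2*s)/4 + 15*s**2*cos(2*s)/8 - 15*s*sin(2*s)/8 - 15*cos(2*s)/16] = 5*s**3*cos(2*s)/2 = f(s).

An antiderivative is F(s) = 5*s**3*sin(2*s)/4 + 15*s**2*cos(2*s)/8 - 15*s*sin(2*s)/8 - 15*cos(2*s)/16.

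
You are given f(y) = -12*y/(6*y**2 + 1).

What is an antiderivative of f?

The substitution u = 2*y**2 + 1/3 works: f is exactly (dF/du)*(du/dy) for that inner function.
Check: d/dy[-log(2*y**2 + 1/3)] = -12*y/(6*y**2 + 1) = f(y).

An antiderivative is F(y) = -log(2*y**2 + 1/3).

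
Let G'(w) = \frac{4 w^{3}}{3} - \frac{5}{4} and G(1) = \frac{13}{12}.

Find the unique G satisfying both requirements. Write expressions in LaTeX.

A first test for any G(w): its w-derivative must equal the given G'(w).
A general antiderivative is \frac{w^{4}}{3} - \frac{5 w}{4} + 2 + C.
The condition gives C = \frac{13}{12} - (\frac{13}{12}) = 0.
So G(w) = \frac{4 w^{4} - 15 w + 24}{12}.
Check: d/dw[\frac{4 w^{4} - 15 w + 24}{12}] = \frac{4 w^{3}}{3} - \frac{5}{4} = G'(w).

G(w) = \frac{4 w^{4} - 15 w + 24}{12}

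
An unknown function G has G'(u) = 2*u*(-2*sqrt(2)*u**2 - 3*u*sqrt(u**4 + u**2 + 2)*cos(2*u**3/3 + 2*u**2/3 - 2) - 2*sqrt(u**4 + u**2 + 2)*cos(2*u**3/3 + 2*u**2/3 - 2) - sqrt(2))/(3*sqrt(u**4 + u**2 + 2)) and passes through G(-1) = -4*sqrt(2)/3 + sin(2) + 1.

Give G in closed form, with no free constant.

For G(u) to be correct, d/du[G] must agree with the stated G'(u) identically.
A general antiderivative is -4*sqrt(u**4/2 + u**2/2 + 1)/3 - sin(2*u**3/3 + 2*u**2/3 - 2) + C.
The condition gives C = -4*sqrt(2)/3 + sin(2) + 1 - (-4*sqrt(2)/3 + sin(2)) = 1.
So G(u) = -4*sqrt(u**4/2 + u**2/2 + 1)/3 - sin(2*u**3/3 + 2*u**2/3 - 2) + 1.
Check: d/du[-4*sqrt(u**4/2 + u**2/2 + 1)/3 - sin(2*u**3/3 + 2*u**2/3 - 2) + 1] = (-4*sqrt(2)*u**3 - 6*u**2*sqrt(u**4 + u**2 + 2)*cos(2*u**3/3 + 2*u**2/3 - 2) - 4*u*sqrt(u**4 + u**2 + 2)*cos(2*u**3/3 + 2*u**2/3 - 2) - 2*sqrt(2)*u)/(3*sqrt(u**4 + u**2 + 2)), which equals G'(u).

G(u) = -4*sqrt(u**4/2 + u**2/2 + 1)/3 - sin(2*u**3/3 + 2*u**2/3 - 2) + 1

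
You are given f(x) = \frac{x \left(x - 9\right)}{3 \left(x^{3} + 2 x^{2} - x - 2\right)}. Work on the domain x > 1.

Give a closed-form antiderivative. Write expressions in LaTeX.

An antiderivative is F(x) = - \frac{4 \log{\left(x - 1 \right)}}{9} - \frac{5 \log{\left(x + 1 \right)}}{3} + \frac{22 \log{\left(x + 2 \right)}}{9}.

The denominator factors as 3 \left(x - 1\right) \left(x + 1\right) \left(x + 2\right); partial fractions split f into directly integrable pieces: \frac{22}{9 \left(x + 2\right)} - \frac{5}{3 \left(x + 1\right)} - \frac{4}{9 \left(x - 1\right)}.
Check: d/dx[- \frac{4 \log{\left(x - 1 \right)}}{9} - \frac{5 \log{\left(x + 1 \right)}}{3} + \frac{22 \log{\left(x + 2 \right)}}{9}] = \frac{x^{2} - 9 x}{3 x^{3} + 6 x^{2} - 3 x - 6}, which equals f(x).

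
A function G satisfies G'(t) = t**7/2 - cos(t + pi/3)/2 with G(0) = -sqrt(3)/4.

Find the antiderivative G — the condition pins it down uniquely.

G(t) = t**8/16 - sin(t + pi/3)/2

Integrate term by term and add the pieces.
A general antiderivative is t**8/16 - sin(t + pi/3)/2 + C.
The condition gives C = -sqrt(3)/4 - (-sqrt(3)/4) = 0.
So G(t) = t**8/16 - sin(t + pi/3)/2.
Check: d/dt[t**8/16 - sin(t + pi/3)/2] = t**7/2 - cos(t + pi/3)/2 = G'(t).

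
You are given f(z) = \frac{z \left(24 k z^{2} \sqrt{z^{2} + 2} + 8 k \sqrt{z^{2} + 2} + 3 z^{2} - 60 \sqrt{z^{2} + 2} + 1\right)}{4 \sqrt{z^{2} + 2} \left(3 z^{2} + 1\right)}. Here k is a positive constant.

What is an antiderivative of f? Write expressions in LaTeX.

An antiderivative is F(z) = k z^{2} + \frac{\sqrt{z^{2} + 2}}{4} - \frac{5 \log{\left(3 z^{2} + 1 \right)}}{2}.

Whatever form F(z) takes, F'(z) = f(z) is non-negotiable.
Check: d/dz[k z^{2} + \frac{\sqrt{z^{2} + 2}}{4} - \frac{5 \log{\left(3 z^{2} + 1 \right)}}{2}] = \frac{24 k z^{3} \sqrt{z^{2} + 2} + 8 k z \sqrt{z^{2} + 2} + 3 z^{3} - 60 z \sqrt{z^{2} + 2} + z}{12 z^{2} \sqrt{z^{2} + 2} + 4 \sqrt{z^{2} + 2}}, which equals f(z).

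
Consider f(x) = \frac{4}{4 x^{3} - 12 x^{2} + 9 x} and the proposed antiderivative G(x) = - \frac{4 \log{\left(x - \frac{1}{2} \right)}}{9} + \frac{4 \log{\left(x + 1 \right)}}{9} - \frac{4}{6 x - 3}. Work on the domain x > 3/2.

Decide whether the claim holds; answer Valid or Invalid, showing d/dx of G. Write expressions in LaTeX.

d/dx[G] = \frac{4}{4 x^{3} - 3 x + 1}
d/dx[G] - f(x) = \frac{- 48 x^{2} + 48 x - 4}{16 x^{6} - 48 x^{5} + 24 x^{4} + 40 x^{3} - 39 x^{2} + 9 x} != 0.

Invalid: d/dx[G] - f = \frac{- 48 x^{2} + 48 x - 4}{16 x^{6} - 48 x^{5} + 24 x^{4} + 40 x^{3} - 39 x^{2} + 9 x}, which is not 0.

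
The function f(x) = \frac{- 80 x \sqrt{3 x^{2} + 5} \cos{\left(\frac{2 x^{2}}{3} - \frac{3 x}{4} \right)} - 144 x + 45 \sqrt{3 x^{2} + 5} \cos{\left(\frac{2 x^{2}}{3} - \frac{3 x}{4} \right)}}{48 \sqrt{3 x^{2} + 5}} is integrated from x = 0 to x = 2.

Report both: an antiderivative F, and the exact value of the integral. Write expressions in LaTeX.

Antiderivative: F(x) = - \sqrt{3 x^{2} + 5} - \frac{5 \sin{\left(\frac{2 x^{2}}{3} - \frac{3 x}{4} \right)}}{4}; value = - \sqrt{17} - \frac{5 \sin{\left(\frac{7}{6} \right)}}{4} + \sqrt{5}

For F(x) to be correct the identity F'(x) - f(x) = 0 must hold.
F(x) = - \sqrt{3 x^{2} + 5} - \frac{5 \sin{\left(\frac{2 x^{2}}{3} - \frac{3 x}{4} \right)}}{4} is an antiderivative of f.
Check: d/dx[- \sqrt{3 x^{2} + 5} - \frac{5 \sin{\left(\frac{2 x^{2}}{3} - \frac{3 x}{4} \right)}}{4}] = \frac{- 80 x \sqrt{3 x^{2} + 5} \cos{\left(\frac{2 x^{2}}{3} - \frac{3 x}{4} \right)} - 144 x + 45 \sqrt{3 x^{2} + 5} \cos{\left(\frac{2 x^{2}}{3} - \frac{3 x}{4} \right)}}{48 \sqrt{3 x^{2} + 5}} = f(x).
F(2) = - \sqrt{17} - \frac{5 \sin{\left(\frac{7}{6} \right)}}{4}; F(0) = - \sqrt{5}.
Integral = F(2) - F(0) = - \sqrt{17} - \frac{5 \sin{\left(\frac{7}{6} \right)}}{4} + \sqrt{5}.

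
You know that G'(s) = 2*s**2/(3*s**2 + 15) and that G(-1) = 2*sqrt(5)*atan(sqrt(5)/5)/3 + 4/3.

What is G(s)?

G(s) = 2*(s - sqrt(5)*atan(sqrt(5)*s/5) + 3)/3

Differentiate the proposed G(s) back; it has to land on the given G'(s).
A general antiderivative is 2*s/3 - 2*sqrt(5)*atan(sqrt(5)*s/5)/3 + C.
The condition gives C = 2*sqrt(5)*atan(sqrt(5)/5)/3 + 4/3 - (-2/3 + 2*sqrt(5)*atan(sqrt(5)/5)/3) = 2.
So G(s) = 2*(s - sqrt(5)*atan(sqrt(5)*s/5) + 3)/3.
Check: d/ds[2*(s - sqrt(5)*atan(sqrt(5)*s/5) + 3)/3] = 2*s**2/(3*s**2 + 15) = G'(s).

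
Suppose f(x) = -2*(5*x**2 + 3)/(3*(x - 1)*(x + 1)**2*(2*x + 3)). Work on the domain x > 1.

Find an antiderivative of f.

An antiderivative is F(x) = -4*log(x - 1)/15 - 22*log(x + 1)/3 + 38*log(x + 3/2)/5 - 8/(3*x + 3).

Factor the denominator (3*(x - 1)*(x + 1)**2*(2*x + 3)) and decompose: f = 76/(5*(2*x + 3)) - 22/(3*(x + 1)) + 8/(3*(x + 1)**2) - 4/(15*(x - 1)); each piece integrates to a log, atan, or power term.
Check: d/dx[-4*log(x - 1)/15 - 22*log(x + 1)/3 + 38*log(x + 3/2)/5 - 8/(3*x + 3)] = (-10*x**2 - 6)/(6*x**4 + 15*x**3 + 3*x**2 - 15*x - 9), which equals f(x).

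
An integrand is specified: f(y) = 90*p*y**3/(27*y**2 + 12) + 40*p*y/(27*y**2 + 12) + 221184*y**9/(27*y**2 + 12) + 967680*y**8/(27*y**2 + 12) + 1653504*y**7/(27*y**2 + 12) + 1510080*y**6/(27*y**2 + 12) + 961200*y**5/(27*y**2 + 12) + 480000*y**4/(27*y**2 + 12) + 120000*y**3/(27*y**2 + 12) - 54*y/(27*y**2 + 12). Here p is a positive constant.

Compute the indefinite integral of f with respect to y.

F(y) = 5*p*y**2/3 + 1024*y**8 + 5120*y**7 + 9600*y**6 + 8000*y**5 + 2500*y**4 - log(9*y**2 + 4) + C

The integrand splits into summands that can be handled one at a time.
Check: d/dy[5*p*y**2/3 + 1024*y**8 + 5120*y**7 + 9600*y**6 + 8000*y**5 + 2500*y**4 - log(9*y**2 + 4)] = (90*p*y**3 + 40*p*y + 221184*y**9 + 967680*y**8 + 1653504*y**7 + 1510080*y**6 + 961200*y**5 + 480000*y**4 + 120000*y**3 - 54*y)/(27*y**2 + 12), which equals f(y).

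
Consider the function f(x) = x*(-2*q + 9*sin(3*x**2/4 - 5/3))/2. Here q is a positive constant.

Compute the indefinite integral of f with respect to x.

F(x) = (-q*x**2 - 6*cos(3*x**2/4 - 5/3))/2 + C

Check any antiderivative F(x) by computing F'(x) and comparing it with f(x).
Check: d/dx[(-q*x**2 - 6*cos(3*x**2/4 - 5/3))/2] = -q*x + 9*x*sin(3*x**2/4 - 5/3)/2, which equals f(x).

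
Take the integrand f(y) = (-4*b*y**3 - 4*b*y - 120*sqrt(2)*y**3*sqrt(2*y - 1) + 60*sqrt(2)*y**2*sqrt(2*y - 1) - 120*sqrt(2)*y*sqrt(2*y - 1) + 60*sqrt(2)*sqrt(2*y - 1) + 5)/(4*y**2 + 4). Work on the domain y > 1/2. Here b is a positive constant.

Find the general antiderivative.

F(y) = -b*y**2/2 - 12*y**2*sqrt(4*y - 2) + 12*y*sqrt(4*y - 2) - 3*sqrt(4*y - 2) + 5*atan(y)/4 + C

Differentiate the proposed F(y) back; it has to land on f(y) exactly.
Check: d/dy[-b*y**2/2 - 12*y**2*sqrt(4*y - 2) + 12*y*sqrt(4*y - 2) - 3*sqrt(4*y - 2) + 5*atan(y)/4] = (-4*b*y**3*sqrt(2*y - 1) - 4*b*y*sqrt(2*y - 1) - 240*sqrt(2)*y**4 + 240*sqrt(2)*y**3 - 300*sqrt(2)*y**2 + 240*sqrt(2)*y + 5*sqrt(2*y - 1) - 60*sqrt(2))/(4*y**2*sqrt(2*y - 1) + 4*sqrt(2*y - 1)), which equals f(y).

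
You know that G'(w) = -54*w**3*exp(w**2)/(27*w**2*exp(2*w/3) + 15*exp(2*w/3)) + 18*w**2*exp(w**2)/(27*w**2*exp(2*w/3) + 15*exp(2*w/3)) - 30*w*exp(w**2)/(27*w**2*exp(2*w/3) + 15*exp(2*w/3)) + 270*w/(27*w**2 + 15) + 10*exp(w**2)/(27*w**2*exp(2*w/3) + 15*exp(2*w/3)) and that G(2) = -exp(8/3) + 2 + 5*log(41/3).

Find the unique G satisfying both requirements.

Integrate term by term and add the pieces.
A general antiderivative is -exp(w**2 - 2*w/3) + 5*log(3*w**2 + 5/3) + C.
The condition gives C = -exp(8/3) + 2 + 5*log(41/3) - (-exp(8/3) + 5*log(41/3)) = 2.
So G(w) = 5*log(3*w**2 + 5/3) + 2 - exp(-2*w/3)*exp(w**2).
Check: d/dw[5*log(3*w**2 + 5/3) + 2 - exp(-2*w/3)*exp(w**2)] = (-54*w**3*exp(w**2) + 18*w**2*exp(w**2) + 270*w*exp(2*w/3) - 30*w*exp(w**2) + 10*exp(w**2))/(27*w**2*exp(2*w/3) + 15*exp(2*w/3)), which equals G'(w).

G(w) = 5*log(3*w**2 + 5/3) + 2 - exp(-2*w/3)*exp(w**2)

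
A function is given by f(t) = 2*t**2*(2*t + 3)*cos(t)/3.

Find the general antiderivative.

F(t) = 2*(2*t**3*sin(t) + 3*t**2*sin(t) + 6*t**2*cos(t) - 12*t*sin(t) + 6*t*cos(t) - 6*sin(t) - 12*cos(t))/3 + C

Differentiate the proposed F(t) back; it has to land on f(t) exactly.
Check: d/dt[2*(2*t**3*sin(t) + 3*t**2*sin(t) + 6*t**2*cos(t) - 12*t*sin(t) + 6*t*cos(t) - 6*sin(t) - 12*cos(t))/3] = 4*t**3*cos(t)/3 + 2*t**2*cos(t), which equals f(t).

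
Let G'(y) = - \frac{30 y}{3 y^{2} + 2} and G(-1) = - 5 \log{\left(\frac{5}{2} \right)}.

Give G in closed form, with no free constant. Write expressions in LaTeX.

G(y) = - 5 \log{\left(\frac{3 y^{2}}{2} + 1 \right)}

G'(y) matches the chain-rule pattern g'(h)*h' with inner function h(y) = \frac{3 y^{2}}{2} + 1; substituting u = h(y) collapses the integral.
A general antiderivative is - 5 \log{\left(\frac{3 y^{2}}{2} + 1 \right)} + C.
The condition gives C = - 5 \log{\left(\frac{5}{2} \right)} - (- 5 \log{\left(\frac{5}{2} \right)}) = 0.
So G(y) = - 5 \log{\left(\frac{3 y^{2}}{2} + 1 \right)}.
Check: d/dy[- 5 \log{\left(\frac{3 y^{2}}{2} + 1 \right)}] = - \frac{30 y}{3 y^{2} + 2} = G'(y).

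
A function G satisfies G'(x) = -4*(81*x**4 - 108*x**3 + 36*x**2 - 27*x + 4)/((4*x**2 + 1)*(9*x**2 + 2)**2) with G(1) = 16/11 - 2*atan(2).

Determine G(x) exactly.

G(x) = -2*atan(2*x) + 2 - 1/(3*x**2/2 + 1/3)

The proposed G(x) is checked by its d/dx: the result must match the given G'(x).
A general antiderivative is -2*atan(2*x) - 1/(3*x**2/2 + 1/3) + C.
The condition gives C = 16/11 - 2*atan(2) - (-2*atan(2) - 6/11) = 2.
So G(x) = -2*atan(2*x) + 2 - 1/(3*x**2/2 + 1/3).
Check: d/dx[-2*atan(2*x) + 2 - 1/(3*x**2/2 + 1/3)] = (-324*x**4 + 432*x**3 - 144*x**2 + 108*x - 16)/(324*x**6 + 225*x**4 + 52*x**2 + 4), which equals G'(x).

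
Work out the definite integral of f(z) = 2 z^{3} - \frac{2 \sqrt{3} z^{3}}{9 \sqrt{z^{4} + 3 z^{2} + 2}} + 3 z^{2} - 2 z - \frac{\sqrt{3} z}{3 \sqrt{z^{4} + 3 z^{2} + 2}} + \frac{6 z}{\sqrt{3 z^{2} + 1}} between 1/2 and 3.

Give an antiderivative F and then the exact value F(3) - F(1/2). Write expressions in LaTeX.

Antiderivative: F(z) = \frac{9 z^{4} + 18 z^{3} - 18 z^{2} + 36 \sqrt{3 z^{2} + 1} - 2 \sqrt{3} \sqrt{z^{4} + 3 z^{2} + 2} - 9}{18}; value = - \frac{\sqrt{330}}{9} + \frac{\sqrt{15}}{12} + 3 \sqrt{7} + \frac{1875}{32}

The integrand splits into summands that can be handled one at a time.
F(z) = \frac{9 z^{4} + 18 z^{3} - 18 z^{2} + 36 \sqrt{3 z^{2} + 1} - 2 \sqrt{3} \sqrt{z^{4} + 3 z^{2} + 2} - 9}{18} is an antiderivative of f.
Check: d/dz[\frac{9 z^{4} + 18 z^{3} - 18 z^{2} + 36 \sqrt{3 z^{2} + 1} - 2 \sqrt{3} \sqrt{z^{4} + 3 z^{2} + 2} - 9}{18}] = \frac{18 z^{3} \sqrt{3 z^{2} + 1} \sqrt{z^{4} + 3 z^{2} + 2} - 2 \sqrt{3} z^{3} \sqrt{3 z^{2} + 1} + 27 z^{2} \sqrt{3 z^{2} + 1} \sqrt{z^{4} + 3 z^{2} + 2} - 18 z \sqrt{3 z^{2} + 1} \sqrt{z^{4} + 3 z^{2} + 2} - 3 \sqrt{3} z \sqrt{3 z^{2} + 1} + 54 z \sqrt{z^{4} + 3 z^{2} + 2}}{9 \sqrt{3 z^{2} + 1} \sqrt{z^{4} + 3 z^{2} + 2}}, which equals f(z).
F(3) = - \frac{\sqrt{330}}{9} + 4 \sqrt{7} + 58; F(1/2) = - \frac{19}{32} - \frac{\sqrt{15}}{12} + \sqrt{7}.
Integral = F(3) - F(1/2) = - \frac{\sqrt{330}}{9} + \frac{\sqrt{15}}{12} + 3 \sqrt{7} + \frac{1875}{32}.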